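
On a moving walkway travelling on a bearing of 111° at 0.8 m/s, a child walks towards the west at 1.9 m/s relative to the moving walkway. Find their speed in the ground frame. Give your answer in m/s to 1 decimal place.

1.2 m/s

Taking east as x and north as y: moving walkway velocity = (0.747, -0.287) m/s; child velocity relative to moving walkway = (-1.900, 0.000) m/s.
Velocity relative to ground = (0.747, -0.287) + (-1.900, 0.000) = (-1.153, -0.287) m/s.
Speed = |(-1.153, -0.287)| = 1.188 m/s.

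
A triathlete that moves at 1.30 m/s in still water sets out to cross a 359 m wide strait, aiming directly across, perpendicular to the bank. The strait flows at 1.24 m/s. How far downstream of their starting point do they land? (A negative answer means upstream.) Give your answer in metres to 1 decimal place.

342.4 m

Perpendicular speed = 1.300 m/s; crossing time = 359 / 1.300 = 276.154 s.
Net downstream speed = 1.240 m/s.
Drift = 1.240 × 276.154 = 342.431 m (downstream).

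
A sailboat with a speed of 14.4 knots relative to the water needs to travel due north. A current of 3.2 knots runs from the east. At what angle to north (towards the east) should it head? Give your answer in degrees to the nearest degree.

13°

The current pushes perpendicular to the desired track; the heading must have a component into the current equal to 3.2 knots: 14.4 sin θ = 3.2.
sin θ = 0.2222, so θ = 12.840°.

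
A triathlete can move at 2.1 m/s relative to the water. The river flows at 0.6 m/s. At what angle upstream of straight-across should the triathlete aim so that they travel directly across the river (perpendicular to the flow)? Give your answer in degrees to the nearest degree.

To cancel the current, the upstream component of the triathlete's velocity must equal the flow: 2.1 sin θ = 0.6.
sin θ = 0.6 / 2.1 = 0.2857.
θ = arcsin(0.2857) = 16.602°.

17°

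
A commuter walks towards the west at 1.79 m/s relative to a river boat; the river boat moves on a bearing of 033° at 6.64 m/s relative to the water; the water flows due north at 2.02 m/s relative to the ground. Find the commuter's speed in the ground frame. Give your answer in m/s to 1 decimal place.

In east/north components (m/s): commuter relative to river boat = (-1.790, 0.000); river boat relative to water = (3.616, 5.569); water relative to ground = (0.000, 2.020).
Sum = (1.826, 7.589) m/s.
Speed = |(1.826, 7.589)| = 7.805 m/s.

7.8 m/s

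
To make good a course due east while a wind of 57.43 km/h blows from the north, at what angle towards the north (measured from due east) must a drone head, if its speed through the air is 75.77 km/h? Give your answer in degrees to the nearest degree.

The wind pushes perpendicular to the desired track; the heading must have a component into the wind equal to 57.43 km/h: 75.77 sin θ = 57.43.
sin θ = 0.7580, so θ = 49.284°.

49°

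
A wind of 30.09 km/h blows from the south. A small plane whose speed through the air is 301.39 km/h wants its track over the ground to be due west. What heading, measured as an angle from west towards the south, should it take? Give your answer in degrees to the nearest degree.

The wind pushes perpendicular to the desired track; the heading must have a component into the wind equal to 30.09 km/h: 301.39 sin θ = 30.09.
sin θ = 0.0998, so θ = 5.730°.

6°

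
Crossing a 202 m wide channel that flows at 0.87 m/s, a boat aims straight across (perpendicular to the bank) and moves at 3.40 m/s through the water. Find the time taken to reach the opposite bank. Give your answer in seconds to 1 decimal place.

The component of the boat's velocity perpendicular to the bank is 3.40 m/s.
The flow acts along the bank and has no component across it.
Time = 202 / 3.400 = 59.412 s.

59.4 s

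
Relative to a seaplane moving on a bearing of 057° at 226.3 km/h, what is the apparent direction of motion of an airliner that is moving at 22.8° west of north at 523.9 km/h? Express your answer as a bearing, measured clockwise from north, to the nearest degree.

Taking east as x and north as y: airliner velocity = (-203.019, 482.964) km/h; seaplane velocity = (189.791, 123.252) km/h.
Velocity of airliner relative to seaplane = (-203.019, 482.964) − (189.791, 123.252) = (-392.811, 359.712) km/h.
Bearing = atan2(-392.81, 359.71) = 312.48° clockwise from north.

312°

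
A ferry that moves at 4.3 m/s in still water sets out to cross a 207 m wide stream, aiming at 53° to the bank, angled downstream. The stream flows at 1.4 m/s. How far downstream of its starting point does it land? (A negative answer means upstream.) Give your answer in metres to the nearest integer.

240 m

Perpendicular speed = 3.434 m/s; crossing time = 207 / 3.434 = 60.277 s.
Net downstream speed = 3.988 m/s.
Drift = 3.988 × 60.277 = 240.374 m (downstream).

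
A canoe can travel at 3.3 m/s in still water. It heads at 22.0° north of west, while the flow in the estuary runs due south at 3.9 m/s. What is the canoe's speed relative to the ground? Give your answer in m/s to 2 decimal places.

4.06 m/s

Taking east as x and north as y: velocity relative to the water = (-3.060, 1.236) m/s; the water relative to ground = (0.000, -3.900) m/s.
Velocity relative to ground = (-3.060, 1.236) + (0.000, -3.900) = (-3.060, -2.664) m/s.
Speed = |(-3.060, -2.664)| = 4.057 m/s.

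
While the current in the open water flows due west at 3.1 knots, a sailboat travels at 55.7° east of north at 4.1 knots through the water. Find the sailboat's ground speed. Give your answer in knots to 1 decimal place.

Taking east as x and north as y: velocity relative to the water = (3.387, 2.310) knots; the water relative to ground = (-3.100, 0.000) knots.
Velocity relative to ground = (3.387, 2.310) + (-3.100, 0.000) = (0.287, 2.310) knots.
Speed = |(0.287, 2.310)| = 2.328 knots.

2.3 knots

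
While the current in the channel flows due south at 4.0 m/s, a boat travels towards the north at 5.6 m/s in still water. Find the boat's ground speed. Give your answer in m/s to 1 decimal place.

1.6 m/s

Taking east as x and north as y: velocity relative to the water = (0.000, 5.600) m/s; the water relative to ground = (0.000, -4.000) m/s.
Velocity relative to ground = (0.000, 5.600) + (0.000, -4.000) = (0.000, 1.600) m/s.
Speed = |(0.000, 1.600)| = 1.600 m/s.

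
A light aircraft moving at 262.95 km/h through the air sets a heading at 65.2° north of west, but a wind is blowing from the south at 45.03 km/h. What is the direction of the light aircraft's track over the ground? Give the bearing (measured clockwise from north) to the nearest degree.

339°

Taking east as x and north as y: velocity relative to the air = (-110.295, 238.700) km/h; the air relative to ground = (0.000, 45.030) km/h.
Velocity relative to ground = (-110.295, 238.700) + (0.000, 45.030) = (-110.295, 283.730) km/h.
Bearing = atan2(-110.29, 283.73) = 338.76° clockwise from north.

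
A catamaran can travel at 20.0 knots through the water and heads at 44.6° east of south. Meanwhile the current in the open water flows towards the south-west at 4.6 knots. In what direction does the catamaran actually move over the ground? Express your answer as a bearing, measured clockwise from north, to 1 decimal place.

Taking east as x and north as y: velocity relative to the water = (14.043, -14.241) knots; the water relative to ground = (-3.253, -3.253) knots.
Velocity relative to ground = (14.043, -14.241) + (-3.253, -3.253) = (10.790, -17.493) knots.
Bearing = atan2(10.79, -17.49) = 148.33° clockwise from north.

148.3°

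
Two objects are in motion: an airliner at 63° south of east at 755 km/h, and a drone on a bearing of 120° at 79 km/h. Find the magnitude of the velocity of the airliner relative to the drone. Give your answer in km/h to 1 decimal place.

Taking east as x and north as y: airliner velocity = (342.763, -672.710) km/h; drone velocity = (68.416, -39.500) km/h.
Velocity of airliner relative to drone = (342.763, -672.710) − (68.416, -39.500) = (274.347, -633.210) km/h.
Magnitude = |(274.347, -633.210)| = 690.088 km/h.

690.1 km/h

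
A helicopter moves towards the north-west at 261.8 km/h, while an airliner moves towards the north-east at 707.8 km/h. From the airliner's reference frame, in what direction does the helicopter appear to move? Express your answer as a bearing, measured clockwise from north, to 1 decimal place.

245.3°

Taking east as x and north as y: helicopter velocity = (-185.121, 185.121) km/h; airliner velocity = (500.490, 500.490) km/h.
Velocity of helicopter relative to airliner = (-185.121, 185.121) − (500.490, 500.490) = (-685.611, -315.370) km/h.
Bearing = atan2(-685.61, -315.37) = 245.30° clockwise from north.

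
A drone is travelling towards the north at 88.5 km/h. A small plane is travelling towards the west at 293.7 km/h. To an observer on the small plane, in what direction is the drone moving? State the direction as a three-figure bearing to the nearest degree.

Taking east as x and north as y: drone velocity = (0.000, 88.500) km/h; small plane velocity = (-293.700, 0.000) km/h.
Velocity of drone relative to small plane = (0.000, 88.500) − (-293.700, 0.000) = (293.700, 88.500) km/h.
Bearing = atan2(293.70, 88.50) = 73.23° clockwise from north.

073°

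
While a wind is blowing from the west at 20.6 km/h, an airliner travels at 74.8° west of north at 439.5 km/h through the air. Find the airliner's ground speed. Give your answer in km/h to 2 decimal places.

419.66 km/h

Taking east as x and north as y: velocity relative to the air = (-424.125, 115.232) km/h; the air relative to ground = (20.600, 0.000) km/h.
Velocity relative to ground = (-424.125, 115.232) + (20.600, 0.000) = (-403.525, 115.232) km/h.
Speed = |(-403.525, 115.232)| = 419.655 km/h.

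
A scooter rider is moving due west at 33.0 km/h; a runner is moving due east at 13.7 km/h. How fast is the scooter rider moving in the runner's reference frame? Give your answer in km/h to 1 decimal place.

Taking east as x and north as y: scooter rider velocity = (-33.000, 0.000) km/h; runner velocity = (13.700, 0.000) km/h.
Velocity of scooter rider relative to runner = (-33.000, 0.000) − (13.700, 0.000) = (-46.700, 0.000) km/h.
Magnitude = |(-46.700, 0.000)| = 46.700 km/h.

46.7 km/h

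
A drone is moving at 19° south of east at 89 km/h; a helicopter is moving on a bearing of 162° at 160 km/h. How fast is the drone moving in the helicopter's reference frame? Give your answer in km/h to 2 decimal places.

127.99 km/h

Taking east as x and north as y: drone velocity = (84.151, -28.976) km/h; helicopter velocity = (49.443, -152.169) km/h.
Velocity of drone relative to helicopter = (84.151, -28.976) − (49.443, -152.169) = (34.708, 123.193) km/h.
Magnitude = |(34.708, 123.193)| = 127.989 km/h.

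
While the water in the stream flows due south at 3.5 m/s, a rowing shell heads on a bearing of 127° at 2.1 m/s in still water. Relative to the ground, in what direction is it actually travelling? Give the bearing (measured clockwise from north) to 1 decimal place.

Taking east as x and north as y: velocity relative to the water = (1.677, -1.264) m/s; the water relative to ground = (0.000, -3.500) m/s.
Velocity relative to ground = (1.677, -1.264) + (0.000, -3.500) = (1.677, -4.764) m/s.
Bearing = atan2(1.68, -4.76) = 160.61° clockwise from north.

160.6°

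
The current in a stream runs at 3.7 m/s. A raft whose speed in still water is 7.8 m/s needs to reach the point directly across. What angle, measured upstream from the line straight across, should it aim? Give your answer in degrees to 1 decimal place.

To cancel the current, the upstream component of the raft's velocity must equal the flow: 7.8 sin θ = 3.7.
sin θ = 3.7 / 7.8 = 0.4744.
θ = arcsin(0.4744) = 28.318°.

28.3°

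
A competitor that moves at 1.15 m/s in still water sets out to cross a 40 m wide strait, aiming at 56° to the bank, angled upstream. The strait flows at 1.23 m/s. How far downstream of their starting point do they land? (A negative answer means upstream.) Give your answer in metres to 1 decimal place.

Perpendicular speed = 0.953 m/s; crossing time = 40 / 0.953 = 41.955 s.
Net downstream speed = 0.587 m/s.
Drift = 0.587 × 41.955 = 24.625 m (downstream).

24.6 m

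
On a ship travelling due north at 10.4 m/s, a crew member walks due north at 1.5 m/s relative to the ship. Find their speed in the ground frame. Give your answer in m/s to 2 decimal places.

Taking east as x and north as y: ship velocity = (0.000, 10.400) m/s; crew member velocity relative to ship = (0.000, 1.500) m/s.
Velocity relative to ground = (0.000, 10.400) + (0.000, 1.500) = (0.000, 11.900) m/s.
Speed = |(0.000, 11.900)| = 11.900 m/s.

11.90 m/s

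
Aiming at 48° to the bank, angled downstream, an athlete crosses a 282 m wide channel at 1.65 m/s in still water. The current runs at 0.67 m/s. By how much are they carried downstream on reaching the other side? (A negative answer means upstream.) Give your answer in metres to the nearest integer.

408 m

Perpendicular speed = 1.226 m/s; crossing time = 282 / 1.226 = 229.981 s.
Net downstream speed = 1.774 m/s.
Drift = 1.774 × 229.981 = 408.001 m (downstream).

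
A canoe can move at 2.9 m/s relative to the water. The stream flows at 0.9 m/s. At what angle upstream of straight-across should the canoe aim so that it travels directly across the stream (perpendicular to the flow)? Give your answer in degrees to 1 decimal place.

18.1°

To cancel the current, the upstream component of the canoe's velocity must equal the flow: 2.9 sin θ = 0.9.
sin θ = 0.9 / 2.9 = 0.3103.
θ = arcsin(0.3103) = 18.080°.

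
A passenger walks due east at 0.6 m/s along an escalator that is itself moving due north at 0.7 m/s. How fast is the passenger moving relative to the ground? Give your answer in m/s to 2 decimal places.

0.92 m/s

Taking east as x and north as y: escalator velocity = (0.000, 0.700) m/s; passenger velocity relative to escalator = (0.600, 0.000) m/s.
Velocity relative to ground = (0.000, 0.700) + (0.600, 0.000) = (0.600, 0.700) m/s.
Speed = |(0.600, 0.700)| = 0.922 m/s.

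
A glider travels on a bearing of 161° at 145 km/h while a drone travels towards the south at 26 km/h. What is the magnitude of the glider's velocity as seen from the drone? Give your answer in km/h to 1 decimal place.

120.7 km/h

Taking east as x and north as y: glider velocity = (47.207, -137.100) km/h; drone velocity = (0.000, -26.000) km/h.
Velocity of glider relative to drone = (47.207, -137.100) − (0.000, -26.000) = (47.207, -111.100) km/h.
Magnitude = |(47.207, -111.100)| = 120.714 km/h.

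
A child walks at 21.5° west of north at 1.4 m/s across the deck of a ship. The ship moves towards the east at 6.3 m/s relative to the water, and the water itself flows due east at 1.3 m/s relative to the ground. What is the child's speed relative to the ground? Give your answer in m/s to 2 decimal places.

In east/north components (m/s): child relative to ship = (-0.513, 1.303); ship relative to water = (6.300, 0.000); water relative to ground = (1.300, 0.000).
Sum = (7.087, 1.303) m/s.
Speed = |(7.087, 1.303)| = 7.206 m/s.

7.21 m/s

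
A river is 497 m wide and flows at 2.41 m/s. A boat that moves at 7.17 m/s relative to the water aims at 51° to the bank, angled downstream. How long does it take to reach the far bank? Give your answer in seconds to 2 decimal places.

The component of the boat's velocity perpendicular to the bank is 7.17 × sin 51° = 5.572 m/s.
The current is parallel to the bank, so it does not affect the crossing time.
Time = 497 / 5.572 = 89.194 s.

89.19 s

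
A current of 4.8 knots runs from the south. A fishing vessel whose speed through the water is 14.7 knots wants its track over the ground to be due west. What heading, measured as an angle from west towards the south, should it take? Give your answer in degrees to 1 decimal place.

19.1°

The current pushes perpendicular to the desired track; the heading must have a component into the current equal to 4.8 knots: 14.7 sin θ = 4.8.
sin θ = 0.3265, so θ = 19.058°.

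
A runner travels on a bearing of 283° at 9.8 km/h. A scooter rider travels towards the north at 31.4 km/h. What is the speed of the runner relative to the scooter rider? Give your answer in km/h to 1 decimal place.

Taking east as x and north as y: runner velocity = (-9.549, 2.205) km/h; scooter rider velocity = (0.000, 31.400) km/h.
Velocity of runner relative to scooter rider = (-9.549, 2.205) − (0.000, 31.400) = (-9.549, -29.195) km/h.
Magnitude = |(-9.549, -29.195)| = 30.717 km/h.

30.7 km/h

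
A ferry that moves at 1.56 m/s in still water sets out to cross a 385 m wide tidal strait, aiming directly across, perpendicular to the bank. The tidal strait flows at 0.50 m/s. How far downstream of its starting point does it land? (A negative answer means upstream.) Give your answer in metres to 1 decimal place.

Perpendicular speed = 1.560 m/s; crossing time = 385 / 1.560 = 246.795 s.
Net downstream speed = 0.500 m/s.
Drift = 0.500 × 246.795 = 123.397 m (downstream).

123.4 m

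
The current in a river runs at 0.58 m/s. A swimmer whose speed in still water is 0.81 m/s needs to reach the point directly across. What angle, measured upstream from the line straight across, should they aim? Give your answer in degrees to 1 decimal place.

45.7°

To cancel the current, the upstream component of the swimmer's velocity must equal the flow: 0.81 sin θ = 0.58.
sin θ = 0.58 / 0.81 = 0.7160.
θ = arcsin(0.7160) = 45.729°.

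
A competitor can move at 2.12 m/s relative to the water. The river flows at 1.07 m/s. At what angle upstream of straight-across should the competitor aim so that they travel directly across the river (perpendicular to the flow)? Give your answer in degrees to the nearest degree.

To cancel the current, the upstream component of the competitor's velocity must equal the flow: 2.12 sin θ = 1.07.
sin θ = 1.07 / 2.12 = 0.5047.
θ = arcsin(0.5047) = 30.313°.

30°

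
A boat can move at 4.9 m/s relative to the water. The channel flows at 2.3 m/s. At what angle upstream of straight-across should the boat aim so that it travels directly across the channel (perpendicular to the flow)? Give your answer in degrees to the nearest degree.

28°

To cancel the current, the upstream component of the boat's velocity must equal the flow: 4.9 sin θ = 2.3.
sin θ = 2.3 / 4.9 = 0.4694.
θ = arcsin(0.4694) = 27.995°.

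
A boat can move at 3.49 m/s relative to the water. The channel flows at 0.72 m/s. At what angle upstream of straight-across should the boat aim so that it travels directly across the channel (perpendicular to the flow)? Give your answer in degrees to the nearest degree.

To cancel the current, the upstream component of the boat's velocity must equal the flow: 3.49 sin θ = 0.72.
sin θ = 0.72 / 3.49 = 0.2063.
θ = arcsin(0.2063) = 11.906°.

12°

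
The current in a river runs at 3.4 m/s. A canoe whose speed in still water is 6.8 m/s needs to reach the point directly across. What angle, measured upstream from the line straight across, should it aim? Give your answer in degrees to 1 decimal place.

To cancel the current, the upstream component of the canoe's velocity must equal the flow: 6.8 sin θ = 3.4.
sin θ = 3.4 / 6.8 = 0.5000.
θ = arcsin(0.5000) = 30.000°.

30.0°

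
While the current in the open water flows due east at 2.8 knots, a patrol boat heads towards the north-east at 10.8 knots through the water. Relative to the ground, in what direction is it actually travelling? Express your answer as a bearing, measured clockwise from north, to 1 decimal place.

053.8°

Taking east as x and north as y: velocity relative to the water = (7.637, 7.637) knots; the water relative to ground = (2.800, 0.000) knots.
Velocity relative to ground = (7.637, 7.637) + (2.800, 0.000) = (10.437, 7.637) knots.
Bearing = atan2(10.44, 7.64) = 53.81° clockwise from north.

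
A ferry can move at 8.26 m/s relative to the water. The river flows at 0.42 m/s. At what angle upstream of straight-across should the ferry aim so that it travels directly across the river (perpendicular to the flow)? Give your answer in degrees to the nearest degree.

To cancel the current, the upstream component of the ferry's velocity must equal the flow: 8.26 sin θ = 0.42.
sin θ = 0.42 / 8.26 = 0.0508.
θ = arcsin(0.0508) = 2.915°.

3°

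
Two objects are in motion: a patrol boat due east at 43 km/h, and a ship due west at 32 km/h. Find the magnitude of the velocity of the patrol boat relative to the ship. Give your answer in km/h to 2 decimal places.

Taking east as x and north as y: patrol boat velocity = (43.000, 0.000) km/h; ship velocity = (-32.000, 0.000) km/h.
Velocity of patrol boat relative to ship = (43.000, 0.000) − (-32.000, 0.000) = (75.000, 0.000) km/h.
Magnitude = |(75.000, 0.000)| = 75.000 km/h.

75.00 km/h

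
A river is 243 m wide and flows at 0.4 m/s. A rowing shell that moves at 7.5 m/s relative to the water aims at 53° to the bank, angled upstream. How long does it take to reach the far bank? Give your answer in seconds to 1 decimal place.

40.6 s

The component of the rowing shell's velocity perpendicular to the bank is 7.5 × sin 53° = 5.990 m/s.
The current is parallel to the bank, so it does not affect the crossing time.
Time = 243 / 5.990 = 40.569 s.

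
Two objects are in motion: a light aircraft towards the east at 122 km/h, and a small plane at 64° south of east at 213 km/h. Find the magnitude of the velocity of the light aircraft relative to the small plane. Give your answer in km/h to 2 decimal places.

193.57 km/h

Taking east as x and north as y: light aircraft velocity = (122.000, 0.000) km/h; small plane velocity = (93.373, -191.443) km/h.
Velocity of light aircraft relative to small plane = (122.000, 0.000) − (93.373, -191.443) = (28.627, 191.443) km/h.
Magnitude = |(28.627, 191.443)| = 193.572 km/h.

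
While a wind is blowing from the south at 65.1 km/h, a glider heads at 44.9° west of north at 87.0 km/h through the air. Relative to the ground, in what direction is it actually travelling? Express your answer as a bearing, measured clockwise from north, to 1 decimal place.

334.1°

Taking east as x and north as y: velocity relative to the air = (-61.411, 61.626) km/h; the air relative to ground = (0.000, 65.100) km/h.
Velocity relative to ground = (-61.411, 61.626) + (0.000, 65.100) = (-61.411, 126.726) km/h.
Bearing = atan2(-61.41, 126.73) = 334.15° clockwise from north.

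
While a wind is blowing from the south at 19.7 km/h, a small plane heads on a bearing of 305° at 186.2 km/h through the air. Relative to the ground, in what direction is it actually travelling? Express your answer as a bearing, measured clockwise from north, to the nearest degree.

Taking east as x and north as y: velocity relative to the air = (-152.526, 106.800) km/h; the air relative to ground = (0.000, 19.700) km/h.
Velocity relative to ground = (-152.526, 106.800) + (0.000, 19.700) = (-152.526, 126.500) km/h.
Bearing = atan2(-152.53, 126.50) = 309.67° clockwise from north.

310°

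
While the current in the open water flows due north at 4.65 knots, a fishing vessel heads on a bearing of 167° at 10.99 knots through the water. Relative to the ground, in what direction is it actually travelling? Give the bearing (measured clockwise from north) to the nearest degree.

Taking east as x and north as y: velocity relative to the water = (2.472, -10.708) knots; the water relative to ground = (0.000, 4.650) knots.
Velocity relative to ground = (2.472, -10.708) + (0.000, 4.650) = (2.472, -6.058) knots.
Bearing = atan2(2.47, -6.06) = 157.80° clockwise from north.

158°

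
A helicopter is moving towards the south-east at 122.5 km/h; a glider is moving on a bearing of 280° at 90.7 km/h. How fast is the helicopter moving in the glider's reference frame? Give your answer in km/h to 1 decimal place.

Taking east as x and north as y: helicopter velocity = (86.621, -86.621) km/h; glider velocity = (-89.322, 15.750) km/h.
Velocity of helicopter relative to glider = (86.621, -86.621) − (-89.322, 15.750) = (175.943, -102.370) km/h.
Magnitude = |(175.943, -102.370)| = 203.557 km/h.

203.6 km/h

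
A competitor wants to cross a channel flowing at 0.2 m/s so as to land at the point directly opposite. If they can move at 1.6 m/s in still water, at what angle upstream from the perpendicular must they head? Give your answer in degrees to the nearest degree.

7°

To cancel the current, the upstream component of the competitor's velocity must equal the flow: 1.6 sin θ = 0.2.
sin θ = 0.2 / 1.6 = 0.1250.
θ = arcsin(0.1250) = 7.181°.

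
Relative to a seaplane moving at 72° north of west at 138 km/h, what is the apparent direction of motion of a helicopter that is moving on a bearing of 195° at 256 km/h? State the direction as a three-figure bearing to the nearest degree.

184°

Taking east as x and north as y: helicopter velocity = (-66.258, -247.277) km/h; seaplane velocity = (-42.644, 131.246) km/h.
Velocity of helicopter relative to seaplane = (-66.258, -247.277) − (-42.644, 131.246) = (-23.613, -378.523) km/h.
Bearing = atan2(-23.61, -378.52) = 183.57° clockwise from north.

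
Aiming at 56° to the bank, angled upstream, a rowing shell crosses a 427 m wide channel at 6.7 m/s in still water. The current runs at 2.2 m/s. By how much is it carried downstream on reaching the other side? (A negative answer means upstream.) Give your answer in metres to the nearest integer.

-119 m

Perpendicular speed = 5.555 m/s; crossing time = 427 / 5.555 = 76.874 s.
Net downstream speed = -1.547 m/s.
Drift = -1.547 × 76.874 = -118.893 m (upstream).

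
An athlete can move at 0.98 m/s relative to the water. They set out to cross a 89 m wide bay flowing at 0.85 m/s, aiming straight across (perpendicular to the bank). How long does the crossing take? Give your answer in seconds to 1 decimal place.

The component of the athlete's velocity perpendicular to the bank is 0.98 m/s.
Only the cross-stream component determines the crossing time; the current contributes nothing perpendicular to the bank.
Time = 89 / 0.980 = 90.816 s.

90.8 s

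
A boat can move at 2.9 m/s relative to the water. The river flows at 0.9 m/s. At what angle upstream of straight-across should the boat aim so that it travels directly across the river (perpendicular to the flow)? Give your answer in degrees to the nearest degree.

To cancel the current, the upstream component of the boat's velocity must equal the flow: 2.9 sin θ = 0.9.
sin θ = 0.9 / 2.9 = 0.3103.
θ = arcsin(0.3103) = 18.080°.

18°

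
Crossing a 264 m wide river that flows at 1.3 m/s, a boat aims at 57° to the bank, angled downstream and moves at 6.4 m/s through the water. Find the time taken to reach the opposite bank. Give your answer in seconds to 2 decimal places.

The component of the boat's velocity perpendicular to the bank is 6.4 × sin 57° = 5.367 m/s.
The flow acts along the bank and has no component across it.
Time = 264 / 5.367 = 49.185 s.

49.18 s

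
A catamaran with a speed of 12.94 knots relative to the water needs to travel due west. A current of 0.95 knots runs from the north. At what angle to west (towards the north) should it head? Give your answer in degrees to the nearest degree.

The current pushes perpendicular to the desired track; the heading must have a component into the current equal to 0.95 knots: 12.94 sin θ = 0.95.
sin θ = 0.0734, so θ = 4.210°.

4°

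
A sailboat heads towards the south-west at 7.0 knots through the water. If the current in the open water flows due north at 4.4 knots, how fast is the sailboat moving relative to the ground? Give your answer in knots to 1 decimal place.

5.0 knots

Taking east as x and north as y: velocity relative to the water = (-4.950, -4.950) knots; the water relative to ground = (0.000, 4.400) knots.
Velocity relative to ground = (-4.950, -4.950) + (0.000, 4.400) = (-4.950, -0.550) knots.
Speed = |(-4.950, -0.550)| = 4.980 knots.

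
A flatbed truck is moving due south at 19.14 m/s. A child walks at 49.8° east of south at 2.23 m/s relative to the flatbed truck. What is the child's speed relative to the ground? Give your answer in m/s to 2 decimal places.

20.65 m/s

Taking east as x and north as y: flatbed truck velocity = (0.000, -19.140) m/s; child velocity relative to flatbed truck = (1.703, -1.439) m/s.
Velocity relative to ground = (0.000, -19.140) + (1.703, -1.439) = (1.703, -20.579) m/s.
Speed = |(1.703, -20.579)| = 20.650 m/s.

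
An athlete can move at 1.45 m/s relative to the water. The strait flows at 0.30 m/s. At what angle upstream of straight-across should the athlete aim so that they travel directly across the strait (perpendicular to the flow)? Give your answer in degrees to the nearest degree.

12°

To cancel the current, the upstream component of the athlete's velocity must equal the flow: 1.45 sin θ = 0.30.
sin θ = 0.30 / 1.45 = 0.2069.
θ = arcsin(0.2069) = 11.941°.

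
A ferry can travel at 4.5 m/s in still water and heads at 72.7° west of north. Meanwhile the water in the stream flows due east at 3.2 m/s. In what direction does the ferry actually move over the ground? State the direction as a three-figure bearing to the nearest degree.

Taking east as x and north as y: velocity relative to the water = (-4.296, 1.338) m/s; the water relative to ground = (3.200, 0.000) m/s.
Velocity relative to ground = (-4.296, 1.338) + (3.200, 0.000) = (-1.096, 1.338) m/s.
Bearing = atan2(-1.10, 1.34) = 320.67° clockwise from north.

321°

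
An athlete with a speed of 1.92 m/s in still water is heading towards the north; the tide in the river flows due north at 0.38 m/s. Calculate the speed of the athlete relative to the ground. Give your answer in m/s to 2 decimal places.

2.30 m/s

Taking east as x and north as y: velocity relative to the water = (0.000, 1.920) m/s; the water relative to ground = (0.000, 0.380) m/s.
Velocity relative to ground = (0.000, 1.920) + (0.000, 0.380) = (0.000, 2.300) m/s.
Speed = |(0.000, 2.300)| = 2.300 m/s.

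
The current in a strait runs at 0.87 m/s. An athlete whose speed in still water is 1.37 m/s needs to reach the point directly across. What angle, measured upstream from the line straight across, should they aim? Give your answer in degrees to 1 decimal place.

39.4°

To cancel the current, the upstream component of the athlete's velocity must equal the flow: 1.37 sin θ = 0.87.
sin θ = 0.87 / 1.37 = 0.6350.
θ = arcsin(0.6350) = 39.423°.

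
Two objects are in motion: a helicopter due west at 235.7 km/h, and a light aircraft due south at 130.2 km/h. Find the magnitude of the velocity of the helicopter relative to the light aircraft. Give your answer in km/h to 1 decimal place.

Taking east as x and north as y: helicopter velocity = (-235.700, 0.000) km/h; light aircraft velocity = (0.000, -130.200) km/h.
Velocity of helicopter relative to light aircraft = (-235.700, 0.000) − (0.000, -130.200) = (-235.700, 130.200) km/h.
Magnitude = |(-235.700, 130.200)| = 269.270 km/h.

269.3 km/h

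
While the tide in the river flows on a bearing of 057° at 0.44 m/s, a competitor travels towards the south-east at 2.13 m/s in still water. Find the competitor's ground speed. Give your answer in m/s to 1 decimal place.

Taking east as x and north as y: velocity relative to the water = (1.506, -1.506) m/s; the water relative to ground = (0.369, 0.240) m/s.
Velocity relative to ground = (1.506, -1.506) + (0.369, 0.240) = (1.875, -1.266) m/s.
Speed = |(1.875, -1.266)| = 2.263 m/s.

2.3 m/s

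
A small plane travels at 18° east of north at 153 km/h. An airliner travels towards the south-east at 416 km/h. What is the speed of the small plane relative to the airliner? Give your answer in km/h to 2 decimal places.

Taking east as x and north as y: small plane velocity = (47.280, 145.512) km/h; airliner velocity = (294.156, -294.156) km/h.
Velocity of small plane relative to airliner = (47.280, 145.512) − (294.156, -294.156) = (-246.877, 439.668) km/h.
Magnitude = |(-246.877, 439.668)| = 504.238 km/h.

504.24 km/h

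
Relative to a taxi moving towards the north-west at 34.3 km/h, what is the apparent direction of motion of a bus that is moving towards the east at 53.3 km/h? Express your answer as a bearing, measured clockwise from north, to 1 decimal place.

Taking east as x and north as y: bus velocity = (53.300, 0.000) km/h; taxi velocity = (-24.254, 24.254) km/h.
Velocity of bus relative to taxi = (53.300, 0.000) − (-24.254, 24.254) = (77.554, -24.254) km/h.
Bearing = atan2(77.55, -24.25) = 107.37° clockwise from north.

107.4°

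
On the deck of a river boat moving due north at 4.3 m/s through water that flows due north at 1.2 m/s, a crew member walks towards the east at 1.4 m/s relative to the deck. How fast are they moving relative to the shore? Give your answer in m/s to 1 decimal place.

5.7 m/s

In east/north components (m/s): crew member relative to river boat = (1.400, 0.000); river boat relative to water = (0.000, 4.300); water relative to ground = (0.000, 1.200).
Sum = (1.400, 5.500) m/s.
Speed = |(1.400, 5.500)| = 5.675 m/s.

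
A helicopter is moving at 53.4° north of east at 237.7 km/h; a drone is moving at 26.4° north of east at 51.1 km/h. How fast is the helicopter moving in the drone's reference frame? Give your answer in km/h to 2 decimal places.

Taking east as x and north as y: helicopter velocity = (141.723, 190.830) km/h; drone velocity = (45.771, 22.721) km/h.
Velocity of helicopter relative to drone = (141.723, 190.830) − (45.771, 22.721) = (95.952, 168.109) km/h.
Magnitude = |(95.952, 168.109)| = 193.565 km/h.

193.56 km/h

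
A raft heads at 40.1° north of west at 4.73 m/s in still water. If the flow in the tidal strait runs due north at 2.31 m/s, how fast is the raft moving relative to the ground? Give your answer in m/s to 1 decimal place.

Taking east as x and north as y: velocity relative to the water = (-3.618, 3.047) m/s; the water relative to ground = (0.000, 2.310) m/s.
Velocity relative to ground = (-3.618, 3.047) + (0.000, 2.310) = (-3.618, 5.357) m/s.
Speed = |(-3.618, 5.357)| = 6.464 m/s.

6.5 m/s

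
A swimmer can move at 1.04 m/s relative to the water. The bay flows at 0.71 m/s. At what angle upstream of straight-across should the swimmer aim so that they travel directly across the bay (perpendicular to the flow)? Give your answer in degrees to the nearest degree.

To cancel the current, the upstream component of the swimmer's velocity must equal the flow: 1.04 sin θ = 0.71.
sin θ = 0.71 / 1.04 = 0.6827.
θ = arcsin(0.6827) = 43.054°.

43°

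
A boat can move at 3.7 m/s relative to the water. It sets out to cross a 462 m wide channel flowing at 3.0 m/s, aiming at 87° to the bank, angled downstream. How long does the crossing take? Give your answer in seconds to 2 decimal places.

The component of the boat's velocity perpendicular to the bank is 3.7 × sin 87° = 3.695 m/s.
The current is parallel to the bank, so it does not affect the crossing time.
Time = 462 / 3.695 = 125.036 s.

125.04 s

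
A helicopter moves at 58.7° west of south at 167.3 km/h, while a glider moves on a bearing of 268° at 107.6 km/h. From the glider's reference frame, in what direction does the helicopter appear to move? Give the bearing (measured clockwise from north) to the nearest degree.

Taking east as x and north as y: helicopter velocity = (-142.951, -86.916) km/h; glider velocity = (-107.534, -3.755) km/h.
Velocity of helicopter relative to glider = (-142.951, -86.916) − (-107.534, -3.755) = (-35.417, -83.160) km/h.
Bearing = atan2(-35.42, -83.16) = 203.07° clockwise from north.

203°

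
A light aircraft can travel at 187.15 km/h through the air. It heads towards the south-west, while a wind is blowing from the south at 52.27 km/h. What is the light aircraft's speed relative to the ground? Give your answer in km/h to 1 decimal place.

154.7 km/h

Taking east as x and north as y: velocity relative to the air = (-132.335, -132.335) km/h; the air relative to ground = (0.000, 52.270) km/h.
Velocity relative to ground = (-132.335, -132.335) + (0.000, 52.270) = (-132.335, -80.065) km/h.
Speed = |(-132.335, -80.065)| = 154.671 km/h.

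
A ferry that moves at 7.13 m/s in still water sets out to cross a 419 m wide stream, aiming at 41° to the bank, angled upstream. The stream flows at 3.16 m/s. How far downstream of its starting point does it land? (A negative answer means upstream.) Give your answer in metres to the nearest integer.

-199 m

Perpendicular speed = 4.678 m/s; crossing time = 419 / 4.678 = 89.574 s.
Net downstream speed = -2.221 m/s.
Drift = -2.221 × 89.574 = -198.951 m (upstream).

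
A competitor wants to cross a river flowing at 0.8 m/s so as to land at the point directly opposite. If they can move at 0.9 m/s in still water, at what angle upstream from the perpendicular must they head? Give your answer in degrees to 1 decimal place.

62.7°

To cancel the current, the upstream component of the competitor's velocity must equal the flow: 0.9 sin θ = 0.8.
sin θ = 0.8 / 0.9 = 0.8889.
θ = arcsin(0.8889) = 62.734°.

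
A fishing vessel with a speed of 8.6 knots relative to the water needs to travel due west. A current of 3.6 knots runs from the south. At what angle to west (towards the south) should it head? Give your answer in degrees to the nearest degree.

The current pushes perpendicular to the desired track; the heading must have a component into the current equal to 3.6 knots: 8.6 sin θ = 3.6.
sin θ = 0.4186, so θ = 24.747°.

25°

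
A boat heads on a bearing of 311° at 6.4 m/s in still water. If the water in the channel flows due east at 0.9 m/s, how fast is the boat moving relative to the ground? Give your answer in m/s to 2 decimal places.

5.75 m/s

Taking east as x and north as y: velocity relative to the water = (-4.830, 4.199) m/s; the water relative to ground = (0.900, 0.000) m/s.
Velocity relative to ground = (-4.830, 4.199) + (0.900, 0.000) = (-3.930, 4.199) m/s.
Speed = |(-3.930, 4.199)| = 5.751 m/s.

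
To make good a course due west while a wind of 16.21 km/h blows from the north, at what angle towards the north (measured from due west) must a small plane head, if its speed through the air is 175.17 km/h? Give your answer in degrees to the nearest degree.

The wind pushes perpendicular to the desired track; the heading must have a component into the wind equal to 16.21 km/h: 175.17 sin θ = 16.21.
sin θ = 0.0925, so θ = 5.310°.

5°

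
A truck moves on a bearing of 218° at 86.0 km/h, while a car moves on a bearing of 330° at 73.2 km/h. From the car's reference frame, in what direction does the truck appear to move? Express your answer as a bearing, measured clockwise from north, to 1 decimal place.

187.1°

Taking east as x and north as y: truck velocity = (-52.947, -67.769) km/h; car velocity = (-36.600, 63.393) km/h.
Velocity of truck relative to car = (-52.947, -67.769) − (-36.600, 63.393) = (-16.347, -131.162) km/h.
Bearing = atan2(-16.35, -131.16) = 187.10° clockwise from north.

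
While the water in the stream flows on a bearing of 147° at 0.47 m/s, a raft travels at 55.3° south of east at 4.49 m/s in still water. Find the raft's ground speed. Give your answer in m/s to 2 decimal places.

Taking east as x and north as y: velocity relative to the water = (2.556, -3.691) m/s; the water relative to ground = (0.256, -0.394) m/s.
Velocity relative to ground = (2.556, -3.691) + (0.256, -0.394) = (2.812, -4.086) m/s.
Speed = |(2.812, -4.086)| = 4.960 m/s.

4.96 m/s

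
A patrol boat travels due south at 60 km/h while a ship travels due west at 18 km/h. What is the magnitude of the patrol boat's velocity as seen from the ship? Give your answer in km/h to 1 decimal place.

Taking east as x and north as y: patrol boat velocity = (0.000, -60.000) km/h; ship velocity = (-18.000, 0.000) km/h.
Velocity of patrol boat relative to ship = (0.000, -60.000) − (-18.000, 0.000) = (18.000, -60.000) km/h.
Magnitude = |(18.000, -60.000)| = 62.642 km/h.

62.6 km/h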